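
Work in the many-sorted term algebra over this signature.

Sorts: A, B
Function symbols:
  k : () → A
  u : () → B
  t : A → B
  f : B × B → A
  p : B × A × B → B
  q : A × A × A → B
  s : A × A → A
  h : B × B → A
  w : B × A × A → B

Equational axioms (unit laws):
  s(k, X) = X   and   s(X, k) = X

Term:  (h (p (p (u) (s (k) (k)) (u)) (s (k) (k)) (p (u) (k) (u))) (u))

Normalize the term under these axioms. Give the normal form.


normal form = (h (p (p (u) (k) (u)) (k) (p (u) (k) (u))) (u))

1. (h (p (p (u) (s (k) (k)) (u)) (s (k) (k)) (p (u) (k) (u))) (u))  →  (h (p (p (u) (k) (u)) (s (k) (k)) (p (u) (k) (u))) (u))
2. (h (p (p (u) (k) (u)) (s (k) (k)) (p (u) (k) (u))) (u))  →  (h (p (p (u) (k) (u)) (k) (p (u) (k) (u))) (u))


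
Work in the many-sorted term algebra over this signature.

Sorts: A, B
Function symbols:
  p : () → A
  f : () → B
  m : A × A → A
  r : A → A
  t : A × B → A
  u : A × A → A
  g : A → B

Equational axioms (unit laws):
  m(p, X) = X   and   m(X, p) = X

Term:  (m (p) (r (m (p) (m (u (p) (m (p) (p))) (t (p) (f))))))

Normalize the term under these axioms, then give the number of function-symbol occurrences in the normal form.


size = 8

1. (m (p) (r (m (p) (m (u (p) (m (p) (p))) (t (p) (f))))))  →  (r (m (p) (m (u (p) (m (p) (p))) (t (p) (f)))))
2. (r (m (p) (m (u (p) (m (p) (p))) (t (p) (f)))))  →  (r (m (u (p) (m (p) (p))) (t (p) (f))))
3. (r (m (u (p) (m (p) (p))) (t (p) (f))))  →  (r (m (u (p) (p)) (t (p) (f))))
normal form: (r (m (u (p) (p)) (t (p) (f))))


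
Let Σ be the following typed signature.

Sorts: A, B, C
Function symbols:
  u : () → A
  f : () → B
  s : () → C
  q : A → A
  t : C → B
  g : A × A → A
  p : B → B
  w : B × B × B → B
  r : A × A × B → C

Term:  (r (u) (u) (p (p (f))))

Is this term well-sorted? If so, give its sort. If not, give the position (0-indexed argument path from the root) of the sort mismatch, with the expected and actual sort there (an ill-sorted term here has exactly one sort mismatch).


well-sorted; sort = C

  (u) : A
  (u) : A
      (f) : B
    (p (f)) : B
  (p (p (f))) : B
(r (u) (u) (p (p (f)))) : C


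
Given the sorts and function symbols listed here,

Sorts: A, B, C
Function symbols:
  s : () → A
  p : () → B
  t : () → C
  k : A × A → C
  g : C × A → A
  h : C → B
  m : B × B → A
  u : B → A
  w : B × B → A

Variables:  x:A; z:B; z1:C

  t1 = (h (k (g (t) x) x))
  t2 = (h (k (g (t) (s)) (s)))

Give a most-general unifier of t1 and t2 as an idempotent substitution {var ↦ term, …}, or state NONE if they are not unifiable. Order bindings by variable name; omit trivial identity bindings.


{x ↦ (s)}


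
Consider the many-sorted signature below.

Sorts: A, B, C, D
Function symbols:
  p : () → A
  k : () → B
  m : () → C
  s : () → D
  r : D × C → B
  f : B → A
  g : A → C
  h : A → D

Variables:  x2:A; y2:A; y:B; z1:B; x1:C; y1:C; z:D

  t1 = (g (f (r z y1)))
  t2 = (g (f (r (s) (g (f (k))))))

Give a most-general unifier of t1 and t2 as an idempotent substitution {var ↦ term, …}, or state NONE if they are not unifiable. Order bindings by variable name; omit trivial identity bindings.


{y1 ↦ (g (f (k))), z ↦ (s)}


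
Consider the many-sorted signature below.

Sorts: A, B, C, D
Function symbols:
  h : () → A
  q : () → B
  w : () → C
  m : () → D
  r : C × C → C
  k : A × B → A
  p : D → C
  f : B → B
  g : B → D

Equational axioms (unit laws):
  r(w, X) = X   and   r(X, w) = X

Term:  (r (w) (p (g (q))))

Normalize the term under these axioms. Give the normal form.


normal form = (p (g (q)))

1. (r (w) (p (g (q))))  →  (p (g (q)))


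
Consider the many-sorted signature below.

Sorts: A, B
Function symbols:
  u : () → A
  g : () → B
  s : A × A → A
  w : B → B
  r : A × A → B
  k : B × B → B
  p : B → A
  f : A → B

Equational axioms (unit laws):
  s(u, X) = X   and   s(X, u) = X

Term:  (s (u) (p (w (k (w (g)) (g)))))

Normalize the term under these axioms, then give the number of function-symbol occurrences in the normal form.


1. (s (u) (p (w (k (w (g)) (g)))))  →  (p (w (k (w (g)) (g))))
normal form: (p (w (k (w (g)) (g))))

size = 6


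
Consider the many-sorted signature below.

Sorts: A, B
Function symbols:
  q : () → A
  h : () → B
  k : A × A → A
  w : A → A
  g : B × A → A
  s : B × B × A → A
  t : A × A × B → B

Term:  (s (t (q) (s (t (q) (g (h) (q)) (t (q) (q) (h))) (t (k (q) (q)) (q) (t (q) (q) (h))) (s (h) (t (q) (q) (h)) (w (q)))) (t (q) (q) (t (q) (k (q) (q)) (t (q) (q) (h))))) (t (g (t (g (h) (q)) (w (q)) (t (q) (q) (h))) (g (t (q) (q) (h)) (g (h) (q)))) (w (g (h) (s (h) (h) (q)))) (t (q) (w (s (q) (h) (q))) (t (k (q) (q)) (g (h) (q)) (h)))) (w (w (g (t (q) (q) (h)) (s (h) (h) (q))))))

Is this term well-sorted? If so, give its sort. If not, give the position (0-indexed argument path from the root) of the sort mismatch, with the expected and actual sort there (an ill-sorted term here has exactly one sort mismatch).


    (q) : A
        (q) : A
          (h) : B
          (q) : A
        (g (h) (q)) : A
          (q) : A
          (q) : A
          (h) : B
        (t (q) (q) (h)) : B
      (t (q) (g (h) (q)) (t (q) (q) (h))) : B
          (q) : A
          (q) : A
        (k (q) (q)) : A
        (q) : A
          (q) : A
          (q) : A
          (h) : B
        (t (q) (q) (h)) : B
      (t (k (q) (q)) (q) (t (q) (q) (h))) : B
        (h) : B
          (q) : A
          (q) : A
          (h) : B
        (t (q) (q) (h)) : B
          (q) : A
        (w (q)) : A
      (s (h) (t (q) (q) (h)) (w (q))) : A
    (s (t (q) (g (h) (q)) (t (q) (q) (h))) (t (k (q) (q)) (q) (t (q) (q) (h))) (s (h) (t (q) (q) (h)) (w (q)))) : A
      (q) : A
      (q) : A
        (q) : A
          (q) : A
          (q) : A
        (k (q) (q)) : A
          (q) : A
          (q) : A
          (h) : B
        (t (q) (q) (h)) : B
      (t (q) (k (q) (q)) (t (q) (q) (h))) : B
    (t (q) (q) (t (q) (k (q) (q)) (t (q) (q) (h)))) : B
  (t (q) (s (t (q) (g (h) (q)) (t (q) (q) (h))) (t (k (q) (q)) (q) (t (q) (q) (h))) (s (h) (t (q) (q) (h)) (w (q)))) (t (q) (q) (t (q) (k (q) (q)) (t (q) (q) (h))))) : B
          (h) : B
          (q) : A
        (g (h) (q)) : A
          (q) : A
        (w (q)) : A
          (q) : A
          (q) : A
          (h) : B
        (t (q) (q) (h)) : B
      (t (g (h) (q)) (w (q)) (t (q) (q) (h))) : B
          (q) : A
          (q) : A
          (h) : B
        (t (q) (q) (h)) : B
          (h) : B
          (q) : A
        (g (h) (q)) : A
      (g (t (q) (q) (h)) (g (h) (q))) : A
    (g (t (g (h) (q)) (w (q)) (t (q) (q) (h))) (g (t (q) (q) (h)) (g (h) (q)))) : A
        (h) : B
          (h) : B
          (h) : B
          (q) : A
        (s (h) (h) (q)) : A
      (g (h) (s (h) (h) (q))) : A
    (w (g (h) (s (h) (h) (q)))) : A
      (q) : A
          (q) : A
          (h) : B
          (q) : A
        (s (q) (h) (q)) : ✗ arg 0 at [1, 2, 1, 0, 0] has sort A, expected B
          (q) : A
          (q) : A
        (k (q) (q)) : A
          (h) : B
          (q) : A
        (g (h) (q)) : A
        (h) : B
      (t (k (q) (q)) (g (h) (q)) (h)) : B
          (q) : A
          (q) : A
          (h) : B
        (t (q) (q) (h)) : B
          (h) : B
          (h) : B
          (q) : A
        (s (h) (h) (q)) : A
      (g (t (q) (q) (h)) (s (h) (h) (q))) : A
    (w (g (t (q) (q) (h)) (s (h) (h) (q)))) : A
  (w (w (g (t (q) (q) (h)) (s (h) (h) (q))))) : A

ill-sorted at position [1, 2, 1, 0, 0]: expected B, got A


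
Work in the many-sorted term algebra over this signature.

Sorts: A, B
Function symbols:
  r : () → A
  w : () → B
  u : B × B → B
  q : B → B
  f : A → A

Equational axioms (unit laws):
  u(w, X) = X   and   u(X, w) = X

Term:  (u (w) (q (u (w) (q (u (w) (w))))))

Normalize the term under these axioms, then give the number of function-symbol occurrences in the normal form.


size = 3

1. (u (w) (q (u (w) (q (u (w) (w))))))  →  (q (u (w) (q (u (w) (w)))))
2. (q (u (w) (q (u (w) (w)))))  →  (q (q (u (w) (w))))
3. (q (q (u (w) (w))))  →  (q (q (w)))
normal form: (q (q (w)))


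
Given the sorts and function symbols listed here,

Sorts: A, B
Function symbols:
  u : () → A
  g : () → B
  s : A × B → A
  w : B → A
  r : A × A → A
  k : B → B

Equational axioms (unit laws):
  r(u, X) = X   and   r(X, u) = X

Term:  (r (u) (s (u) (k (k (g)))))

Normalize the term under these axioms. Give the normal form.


normal form = (s (u) (k (k (g))))

1. (r (u) (s (u) (k (k (g)))))  →  (s (u) (k (k (g))))


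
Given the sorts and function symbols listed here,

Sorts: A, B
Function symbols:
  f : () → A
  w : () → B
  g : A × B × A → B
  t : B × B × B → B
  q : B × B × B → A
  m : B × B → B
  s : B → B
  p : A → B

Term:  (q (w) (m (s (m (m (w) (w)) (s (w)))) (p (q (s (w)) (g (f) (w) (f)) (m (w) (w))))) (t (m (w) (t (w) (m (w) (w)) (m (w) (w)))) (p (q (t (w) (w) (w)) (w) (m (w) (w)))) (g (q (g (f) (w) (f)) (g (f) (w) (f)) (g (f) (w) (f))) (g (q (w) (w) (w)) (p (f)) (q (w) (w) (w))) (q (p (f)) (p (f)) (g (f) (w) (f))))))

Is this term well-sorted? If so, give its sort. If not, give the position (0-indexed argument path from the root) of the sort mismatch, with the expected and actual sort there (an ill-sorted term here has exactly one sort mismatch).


  (w) : B
          (w) : B
          (w) : B
        (m (w) (w)) : B
          (w) : B
        (s (w)) : B
      (m (m (w) (w)) (s (w))) : B
    (s (m (m (w) (w)) (s (w)))) : B
          (w) : B
        (s (w)) : B
          (f) : A
          (w) : B
          (f) : A
        (g (f) (w) (f)) : B
          (w) : B
          (w) : B
        (m (w) (w)) : B
      (q (s (w)) (g (f) (w) (f)) (m (w) (w))) : A
    (p (q (s (w)) (g (f) (w) (f)) (m (w) (w)))) : B
  (m (s (m (m (w) (w)) (s (w)))) (p (q (s (w)) (g (f) (w) (f)) (m (w) (w))))) : B
      (w) : B
        (w) : B
          (w) : B
          (w) : B
        (m (w) (w)) : B
          (w) : B
          (w) : B
        (m (w) (w)) : B
      (t (w) (m (w) (w)) (m (w) (w))) : B
    (m (w) (t (w) (m (w) (w)) (m (w) (w)))) : B
          (w) : B
          (w) : B
          (w) : B
        (t (w) (w) (w)) : B
        (w) : B
          (w) : B
          (w) : B
        (m (w) (w)) : B
      (q (t (w) (w) (w)) (w) (m (w) (w))) : A
    (p (q (t (w) (w) (w)) (w) (m (w) (w)))) : B
          (f) : A
          (w) : B
          (f) : A
        (g (f) (w) (f)) : B
          (f) : A
          (w) : B
          (f) : A
        (g (f) (w) (f)) : B
          (f) : A
          (w) : B
          (f) : A
        (g (f) (w) (f)) : B
      (q (g (f) (w) (f)) (g (f) (w) (f)) (g (f) (w) (f))) : A
          (w) : B
          (w) : B
          (w) : B
        (q (w) (w) (w)) : A
          (f) : A
        (p (f)) : B
          (w) : B
          (w) : B
          (w) : B
        (q (w) (w) (w)) : A
      (g (q (w) (w) (w)) (p (f)) (q (w) (w) (w))) : B
          (f) : A
        (p (f)) : B
          (f) : A
        (p (f)) : B
          (f) : A
          (w) : B
          (f) : A
        (g (f) (w) (f)) : B
      (q (p (f)) (p (f)) (g (f) (w) (f))) : A
    (g (q (g (f) (w) (f)) (g (f) (w) (f)) (g (f) (w) (f))) (g (q (w) (w) (w)) (p (f)) (q (w) (w) (w))) (q (p (f)) (p (f)) (g (f) (w) (f)))) : B
  (t (m (w) (t (w) (m (w) (w)) (m (w) (w)))) (p (q (t (w) (w) (w)) (w) (m (w) (w)))) (g (q (g (f) (w) (f)) (g (f) (w) (f)) (g (f) (w) (f))) (g (q (w) (w) (w)) (p (f)) (q (w) (w) (w))) (q (p (f)) (p (f)) (g (f) (w) (f))))) : B
(q (w) (m (s (m (m (w) (w)) (s (w)))) (p (q (s (w)) (g (f) (w) (f)) (m (w) (w))))) (t (m (w) (t (w) (m (w) (w)) (m (w) (w)))) (p (q (t (w) (w) (w)) (w) (m (w) (w)))) (g (q (g (f) (w) (f)) (g (f) (w) (f)) (g (f) (w) (f))) (g (q (w) (w) (w)) (p (f)) (q (w) (w) (w))) (q (p (f)) (p (f)) (g (f) (w) (f)))))) : A

well-sorted; sort = A


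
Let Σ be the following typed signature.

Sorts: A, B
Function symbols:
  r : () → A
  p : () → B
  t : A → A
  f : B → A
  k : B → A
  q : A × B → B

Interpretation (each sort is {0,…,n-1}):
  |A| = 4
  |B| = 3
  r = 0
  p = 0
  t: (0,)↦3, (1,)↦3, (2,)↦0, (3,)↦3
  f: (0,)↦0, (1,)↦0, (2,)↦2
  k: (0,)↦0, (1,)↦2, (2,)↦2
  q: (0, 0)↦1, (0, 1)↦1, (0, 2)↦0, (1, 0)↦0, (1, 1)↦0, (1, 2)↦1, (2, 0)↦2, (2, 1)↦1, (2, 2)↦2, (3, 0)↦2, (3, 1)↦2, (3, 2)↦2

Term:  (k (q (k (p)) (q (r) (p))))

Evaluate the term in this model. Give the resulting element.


value = 2

  p = 0
  (k (p)) = k(0,) = 0
  r = 0
  p = 0
  (q (r) (p)) = q(0, 0) = 1
  (q (k (p)) (q (r) (p))) = q(0, 1) = 1
  (k (q (k (p)) (q (r) (p)))) = k(1,) = 2


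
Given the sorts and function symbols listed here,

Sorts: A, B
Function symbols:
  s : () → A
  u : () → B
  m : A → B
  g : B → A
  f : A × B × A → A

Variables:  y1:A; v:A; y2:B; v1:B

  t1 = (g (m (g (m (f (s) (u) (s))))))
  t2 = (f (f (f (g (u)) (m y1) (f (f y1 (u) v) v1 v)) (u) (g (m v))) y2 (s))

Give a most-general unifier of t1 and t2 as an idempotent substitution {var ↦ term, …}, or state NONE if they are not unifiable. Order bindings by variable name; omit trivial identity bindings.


NONE (not unifiable)

head clash or occurs-check failure — not unifiable


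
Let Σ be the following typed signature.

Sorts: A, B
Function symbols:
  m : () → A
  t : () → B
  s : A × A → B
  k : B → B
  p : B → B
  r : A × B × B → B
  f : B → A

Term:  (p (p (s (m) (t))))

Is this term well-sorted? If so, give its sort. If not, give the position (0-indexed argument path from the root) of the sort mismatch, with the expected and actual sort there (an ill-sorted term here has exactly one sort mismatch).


      (m) : A
      (t) : B
    (s (m) (t)) : ✗ arg 1 at [0, 0, 1] has sort B, expected A

ill-sorted at position [0, 0, 1]: expected A, got B


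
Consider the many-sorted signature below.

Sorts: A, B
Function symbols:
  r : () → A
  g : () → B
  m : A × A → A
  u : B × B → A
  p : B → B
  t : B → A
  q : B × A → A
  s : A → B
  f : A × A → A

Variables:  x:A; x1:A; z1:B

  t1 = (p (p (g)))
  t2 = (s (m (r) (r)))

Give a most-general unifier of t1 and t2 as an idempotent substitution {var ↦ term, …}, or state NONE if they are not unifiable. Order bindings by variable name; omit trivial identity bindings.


NONE (not unifiable)

head clash or occurs-check failure — not unifiable


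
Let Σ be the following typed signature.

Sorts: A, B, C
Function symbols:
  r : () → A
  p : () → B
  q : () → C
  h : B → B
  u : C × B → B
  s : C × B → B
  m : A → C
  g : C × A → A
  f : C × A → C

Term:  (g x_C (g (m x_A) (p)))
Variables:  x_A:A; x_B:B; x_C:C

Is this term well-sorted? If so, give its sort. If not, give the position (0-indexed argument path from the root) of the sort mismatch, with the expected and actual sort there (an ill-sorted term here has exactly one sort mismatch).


ill-sorted at position [1, 1]: expected A, got B

  x_C : C
      x_A : A
    (m x_A) : C
    (p) : B
  (g (m x_A) (p)) : ✗ arg 1 at [1, 1] has sort B, expected A


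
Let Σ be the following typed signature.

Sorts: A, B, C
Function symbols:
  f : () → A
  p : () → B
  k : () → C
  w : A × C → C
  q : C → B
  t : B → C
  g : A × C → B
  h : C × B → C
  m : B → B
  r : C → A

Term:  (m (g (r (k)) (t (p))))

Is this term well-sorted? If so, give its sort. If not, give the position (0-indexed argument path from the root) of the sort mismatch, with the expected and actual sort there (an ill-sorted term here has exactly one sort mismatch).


      (k) : C
    (r (k)) : A
      (p) : B
    (t (p)) : C
  (g (r (k)) (t (p))) : B
(m (g (r (k)) (t (p)))) : B

well-sorted; sort = B


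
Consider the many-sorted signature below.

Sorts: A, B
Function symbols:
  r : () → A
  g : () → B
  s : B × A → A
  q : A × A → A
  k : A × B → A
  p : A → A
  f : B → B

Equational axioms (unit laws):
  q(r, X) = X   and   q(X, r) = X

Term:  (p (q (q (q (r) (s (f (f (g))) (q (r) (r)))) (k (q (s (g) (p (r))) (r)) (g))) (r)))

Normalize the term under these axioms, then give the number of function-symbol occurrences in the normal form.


1. (p (q (q (q (r) (s (f (f (g))) (q (r) (r)))) (k (q (s (g) (p (r))) (r)) (g))) (r)))  →  (p (q (q (r) (s (f (f (g))) (q (r) (r)))) (k (q (s (g) (p (r))) (r)) (g))))
2. (p (q (q (r) (s (f (f (g))) (q (r) (r)))) (k (q (s (g) (p (r))) (r)) (g))))  →  (p (q (s (f (f (g))) (q (r) (r))) (k (q (s (g) (p (r))) (r)) (g))))
3. (p (q (s (f (f (g))) (q (r) (r))) (k (q (s (g) (p (r))) (r)) (g))))  →  (p (q (s (f (f (g))) (r)) (k (q (s (g) (p (r))) (r)) (g))))
4. (p (q (s (f (f (g))) (r)) (k (q (s (g) (p (r))) (r)) (g))))  →  (p (q (s (f (f (g))) (r)) (k (s (g) (p (r))) (g))))
normal form: (p (q (s (f (f (g))) (r)) (k (s (g) (p (r))) (g))))

size = 13


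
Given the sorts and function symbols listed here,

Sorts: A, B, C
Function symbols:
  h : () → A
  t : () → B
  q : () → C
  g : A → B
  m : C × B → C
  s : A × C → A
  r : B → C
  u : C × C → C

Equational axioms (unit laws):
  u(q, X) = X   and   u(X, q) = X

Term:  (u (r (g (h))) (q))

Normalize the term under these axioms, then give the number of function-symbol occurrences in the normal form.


size = 3

1. (u (r (g (h))) (q))  →  (r (g (h)))
normal form: (r (g (h)))


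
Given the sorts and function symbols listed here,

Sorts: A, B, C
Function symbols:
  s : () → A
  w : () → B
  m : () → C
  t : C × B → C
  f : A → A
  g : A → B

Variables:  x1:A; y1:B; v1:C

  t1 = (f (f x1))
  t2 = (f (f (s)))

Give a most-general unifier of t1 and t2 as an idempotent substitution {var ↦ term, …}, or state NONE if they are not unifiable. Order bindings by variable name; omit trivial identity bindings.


{x1 ↦ (s)}


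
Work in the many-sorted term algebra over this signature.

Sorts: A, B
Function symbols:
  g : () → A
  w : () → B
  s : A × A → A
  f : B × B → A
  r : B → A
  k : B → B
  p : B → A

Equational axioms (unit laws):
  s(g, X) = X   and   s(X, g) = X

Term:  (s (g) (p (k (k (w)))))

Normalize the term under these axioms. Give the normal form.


normal form = (p (k (k (w))))

1. (s (g) (p (k (k (w)))))  →  (p (k (k (w))))


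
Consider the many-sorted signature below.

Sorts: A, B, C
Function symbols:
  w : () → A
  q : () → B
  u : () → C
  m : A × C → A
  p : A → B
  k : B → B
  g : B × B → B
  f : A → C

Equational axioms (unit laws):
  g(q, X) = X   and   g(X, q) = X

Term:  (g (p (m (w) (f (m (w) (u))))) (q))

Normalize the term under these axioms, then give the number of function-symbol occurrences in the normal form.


1. (g (p (m (w) (f (m (w) (u))))) (q))  →  (p (m (w) (f (m (w) (u)))))
normal form: (p (m (w) (f (m (w) (u)))))

size = 7


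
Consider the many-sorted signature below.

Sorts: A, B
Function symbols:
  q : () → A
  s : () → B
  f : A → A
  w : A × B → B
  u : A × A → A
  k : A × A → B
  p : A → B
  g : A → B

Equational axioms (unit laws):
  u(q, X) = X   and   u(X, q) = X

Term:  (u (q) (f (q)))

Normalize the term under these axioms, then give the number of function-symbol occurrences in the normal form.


size = 2

1. (u (q) (f (q)))  →  (f (q))
normal form: (f (q))


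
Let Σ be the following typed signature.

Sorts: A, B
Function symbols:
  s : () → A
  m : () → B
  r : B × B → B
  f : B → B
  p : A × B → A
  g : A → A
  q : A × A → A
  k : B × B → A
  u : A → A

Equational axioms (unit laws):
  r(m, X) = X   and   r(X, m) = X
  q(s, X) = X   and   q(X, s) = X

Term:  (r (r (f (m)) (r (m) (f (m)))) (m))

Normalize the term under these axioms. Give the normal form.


normal form = (r (f (m)) (f (m)))

1. (r (r (f (m)) (r (m) (f (m)))) (m))  →  (r (f (m)) (r (m) (f (m))))
2. (r (f (m)) (r (m) (f (m))))  →  (r (f (m)) (f (m)))


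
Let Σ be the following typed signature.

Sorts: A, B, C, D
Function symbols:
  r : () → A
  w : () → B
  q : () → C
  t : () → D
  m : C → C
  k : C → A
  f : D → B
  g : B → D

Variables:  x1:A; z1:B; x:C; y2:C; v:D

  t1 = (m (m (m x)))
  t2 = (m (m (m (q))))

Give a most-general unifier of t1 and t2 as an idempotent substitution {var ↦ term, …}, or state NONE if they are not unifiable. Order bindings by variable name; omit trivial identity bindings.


{x ↦ (q)}


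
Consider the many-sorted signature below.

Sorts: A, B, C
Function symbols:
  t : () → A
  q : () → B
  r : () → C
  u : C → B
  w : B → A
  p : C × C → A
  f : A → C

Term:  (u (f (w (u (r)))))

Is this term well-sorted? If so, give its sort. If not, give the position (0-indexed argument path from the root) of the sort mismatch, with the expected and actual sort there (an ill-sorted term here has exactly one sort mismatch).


well-sorted; sort = B

        (r) : C
      (u (r)) : B
    (w (u (r))) : A
  (f (w (u (r)))) : C
(u (f (w (u (r))))) : B


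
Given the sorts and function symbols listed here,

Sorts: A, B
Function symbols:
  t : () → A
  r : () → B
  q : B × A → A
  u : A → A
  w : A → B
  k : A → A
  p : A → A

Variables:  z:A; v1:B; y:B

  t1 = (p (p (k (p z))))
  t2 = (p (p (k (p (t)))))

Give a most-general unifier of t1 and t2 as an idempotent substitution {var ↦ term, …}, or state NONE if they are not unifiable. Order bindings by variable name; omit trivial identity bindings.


{z ↦ (t)}


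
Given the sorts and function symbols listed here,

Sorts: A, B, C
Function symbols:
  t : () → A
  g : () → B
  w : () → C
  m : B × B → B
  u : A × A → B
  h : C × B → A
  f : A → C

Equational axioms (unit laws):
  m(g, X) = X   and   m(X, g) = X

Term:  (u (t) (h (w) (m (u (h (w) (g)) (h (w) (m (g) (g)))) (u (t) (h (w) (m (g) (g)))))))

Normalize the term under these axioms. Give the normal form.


normal form = (u (t) (h (w) (m (u (h (w) (g)) (h (w) (g))) (u (t) (h (w) (g))))))

1. (u (t) (h (w) (m (u (h (w) (g)) (h (w) (m (g) (g)))) (u (t) (h (w) (m (g) (g)))))))  →  (u (t) (h (w) (m (u (h (w) (g)) (h (w) (g))) (u (t) (h (w) (m (g) (g)))))))
2. (u (t) (h (w) (m (u (h (w) (g)) (h (w) (g))) (u (t) (h (w) (m (g) (g)))))))  →  (u (t) (h (w) (m (u (h (w) (g)) (h (w) (g))) (u (t) (h (w) (g))))))


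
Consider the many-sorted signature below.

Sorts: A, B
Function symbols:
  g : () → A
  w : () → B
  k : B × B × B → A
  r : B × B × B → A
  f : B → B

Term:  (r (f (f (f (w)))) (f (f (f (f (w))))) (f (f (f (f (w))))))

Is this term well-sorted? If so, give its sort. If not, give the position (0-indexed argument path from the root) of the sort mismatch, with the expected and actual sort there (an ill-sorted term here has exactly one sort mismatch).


well-sorted; sort = A

        (w) : B
      (f (w)) : B
    (f (f (w))) : B
  (f (f (f (w)))) : B
          (w) : B
        (f (w)) : B
      (f (f (w))) : B
    (f (f (f (w)))) : B
  (f (f (f (f (w))))) : B
          (w) : B
        (f (w)) : B
      (f (f (w))) : B
    (f (f (f (w)))) : B
  (f (f (f (f (w))))) : B
(r (f (f (f (w)))) (f (f (f (f (w))))) (f (f (f (f (w)))))) : A


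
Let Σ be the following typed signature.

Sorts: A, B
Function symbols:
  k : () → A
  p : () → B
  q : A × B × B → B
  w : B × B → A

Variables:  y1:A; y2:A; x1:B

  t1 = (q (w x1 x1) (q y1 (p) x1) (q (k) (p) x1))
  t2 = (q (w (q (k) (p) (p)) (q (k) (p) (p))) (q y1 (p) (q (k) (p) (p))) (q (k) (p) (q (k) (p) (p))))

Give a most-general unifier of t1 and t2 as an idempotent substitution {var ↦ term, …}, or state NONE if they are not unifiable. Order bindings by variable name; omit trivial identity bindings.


{x1 ↦ (q (k) (p) (p))}


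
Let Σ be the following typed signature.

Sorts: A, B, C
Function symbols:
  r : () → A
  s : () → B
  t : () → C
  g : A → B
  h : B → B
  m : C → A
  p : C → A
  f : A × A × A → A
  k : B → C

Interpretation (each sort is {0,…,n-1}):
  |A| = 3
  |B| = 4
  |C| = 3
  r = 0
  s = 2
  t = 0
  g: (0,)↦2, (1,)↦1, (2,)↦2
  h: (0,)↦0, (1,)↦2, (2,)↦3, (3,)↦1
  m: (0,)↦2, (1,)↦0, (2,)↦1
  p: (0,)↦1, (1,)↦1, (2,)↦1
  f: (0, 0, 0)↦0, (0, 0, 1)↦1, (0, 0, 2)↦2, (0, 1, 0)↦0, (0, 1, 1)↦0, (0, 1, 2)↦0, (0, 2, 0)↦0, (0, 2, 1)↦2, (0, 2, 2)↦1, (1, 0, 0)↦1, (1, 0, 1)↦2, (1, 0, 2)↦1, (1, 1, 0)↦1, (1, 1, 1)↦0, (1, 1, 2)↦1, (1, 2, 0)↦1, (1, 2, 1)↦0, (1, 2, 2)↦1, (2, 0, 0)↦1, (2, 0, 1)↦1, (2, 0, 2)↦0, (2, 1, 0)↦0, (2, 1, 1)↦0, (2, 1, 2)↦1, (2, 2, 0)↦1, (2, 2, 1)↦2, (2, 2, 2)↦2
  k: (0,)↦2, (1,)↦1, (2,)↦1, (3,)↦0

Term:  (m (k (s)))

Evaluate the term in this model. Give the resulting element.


value = 0

  s = 2
  (k (s)) = k(2,) = 1
  (m (k (s))) = m(1,) = 0


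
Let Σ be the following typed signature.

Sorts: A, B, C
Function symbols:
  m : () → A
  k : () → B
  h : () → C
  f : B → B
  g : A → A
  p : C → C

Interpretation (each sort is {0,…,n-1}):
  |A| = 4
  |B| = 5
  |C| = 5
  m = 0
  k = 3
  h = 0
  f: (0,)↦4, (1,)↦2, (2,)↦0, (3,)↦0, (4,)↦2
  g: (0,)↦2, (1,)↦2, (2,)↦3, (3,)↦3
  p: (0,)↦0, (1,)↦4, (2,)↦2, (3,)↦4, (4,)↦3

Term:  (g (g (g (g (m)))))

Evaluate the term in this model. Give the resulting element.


value = 3

  m = 0
  (g (m)) = g(0,) = 2
  (g (g (m))) = g(2,) = 3
  (g (g (g (m)))) = g(3,) = 3
  (g (g (g (g (m))))) = g(3,) = 3


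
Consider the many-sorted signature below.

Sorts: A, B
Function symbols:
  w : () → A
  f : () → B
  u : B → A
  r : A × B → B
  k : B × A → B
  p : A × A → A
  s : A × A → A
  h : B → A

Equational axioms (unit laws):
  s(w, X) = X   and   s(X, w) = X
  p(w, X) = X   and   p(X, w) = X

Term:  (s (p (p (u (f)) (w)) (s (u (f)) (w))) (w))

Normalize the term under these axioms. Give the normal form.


1. (s (p (p (u (f)) (w)) (s (u (f)) (w))) (w))  →  (p (p (u (f)) (w)) (s (u (f)) (w)))
2. (p (p (u (f)) (w)) (s (u (f)) (w)))  →  (p (u (f)) (s (u (f)) (w)))
3. (p (u (f)) (s (u (f)) (w)))  →  (p (u (f)) (u (f)))

normal form = (p (u (f)) (u (f)))


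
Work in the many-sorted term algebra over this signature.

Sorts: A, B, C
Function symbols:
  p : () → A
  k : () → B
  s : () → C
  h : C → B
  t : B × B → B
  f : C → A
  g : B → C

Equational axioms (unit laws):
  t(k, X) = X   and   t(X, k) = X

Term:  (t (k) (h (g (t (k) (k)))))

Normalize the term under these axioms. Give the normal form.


1. (t (k) (h (g (t (k) (k)))))  →  (h (g (t (k) (k))))
2. (h (g (t (k) (k))))  →  (h (g (k)))

normal form = (h (g (k)))


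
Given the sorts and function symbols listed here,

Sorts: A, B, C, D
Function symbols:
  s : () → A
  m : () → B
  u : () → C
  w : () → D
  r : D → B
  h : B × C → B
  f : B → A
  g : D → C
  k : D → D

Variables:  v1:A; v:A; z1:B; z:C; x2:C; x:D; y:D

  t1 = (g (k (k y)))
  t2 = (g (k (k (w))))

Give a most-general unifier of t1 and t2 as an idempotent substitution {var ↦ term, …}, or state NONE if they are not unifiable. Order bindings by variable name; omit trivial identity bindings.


{y ↦ (w)}


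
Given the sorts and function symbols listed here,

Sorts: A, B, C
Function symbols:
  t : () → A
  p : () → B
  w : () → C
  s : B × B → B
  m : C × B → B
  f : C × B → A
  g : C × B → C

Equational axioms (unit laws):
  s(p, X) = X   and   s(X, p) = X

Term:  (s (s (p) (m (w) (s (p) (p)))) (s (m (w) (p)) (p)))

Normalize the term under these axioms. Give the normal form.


normal form = (s (m (w) (p)) (m (w) (p)))

1. (s (s (p) (m (w) (s (p) (p)))) (s (m (w) (p)) (p)))  →  (s (m (w) (s (p) (p))) (s (m (w) (p)) (p)))
2. (s (m (w) (s (p) (p))) (s (m (w) (p)) (p)))  →  (s (m (w) (p)) (s (m (w) (p)) (p)))
3. (s (m (w) (p)) (s (m (w) (p)) (p)))  →  (s (m (w) (p)) (m (w) (p)))


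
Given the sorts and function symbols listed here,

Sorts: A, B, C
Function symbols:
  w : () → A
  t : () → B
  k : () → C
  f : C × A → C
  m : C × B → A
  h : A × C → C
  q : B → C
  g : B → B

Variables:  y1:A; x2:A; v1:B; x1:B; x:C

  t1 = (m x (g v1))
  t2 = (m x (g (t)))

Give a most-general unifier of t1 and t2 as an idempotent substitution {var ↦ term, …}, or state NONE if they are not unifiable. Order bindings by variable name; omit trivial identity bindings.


{v1 ↦ (t)}


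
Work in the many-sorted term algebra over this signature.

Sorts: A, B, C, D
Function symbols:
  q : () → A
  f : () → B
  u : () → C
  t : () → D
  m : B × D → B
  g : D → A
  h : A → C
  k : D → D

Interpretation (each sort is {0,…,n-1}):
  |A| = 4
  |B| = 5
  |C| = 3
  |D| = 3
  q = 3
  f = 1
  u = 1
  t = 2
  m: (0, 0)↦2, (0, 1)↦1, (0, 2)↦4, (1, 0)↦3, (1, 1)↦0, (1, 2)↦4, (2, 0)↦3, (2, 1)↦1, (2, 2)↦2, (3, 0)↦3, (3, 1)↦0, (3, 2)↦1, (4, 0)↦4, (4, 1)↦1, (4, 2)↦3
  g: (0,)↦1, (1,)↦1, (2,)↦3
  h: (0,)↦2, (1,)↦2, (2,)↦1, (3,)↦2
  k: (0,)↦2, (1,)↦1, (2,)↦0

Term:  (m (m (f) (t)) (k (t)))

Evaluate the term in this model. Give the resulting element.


value = 4

  f = 1
  t = 2
  (m (f) (t)) = m(1, 2) = 4
  t = 2
  (k (t)) = k(2,) = 0
  (m (m (f) (t)) (k (t))) = m(4, 0) = 4


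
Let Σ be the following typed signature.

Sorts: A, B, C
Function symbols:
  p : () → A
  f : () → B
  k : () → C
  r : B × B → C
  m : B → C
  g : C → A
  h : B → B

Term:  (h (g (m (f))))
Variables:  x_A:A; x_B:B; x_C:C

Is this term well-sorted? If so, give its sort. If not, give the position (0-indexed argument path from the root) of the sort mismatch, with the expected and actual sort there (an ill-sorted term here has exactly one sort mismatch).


ill-sorted at position [0]: expected B, got A

      (f) : B
    (m (f)) : C
  (g (m (f))) : A
(h (g (m (f)))) : ✗ arg 0 at [0] has sort A, expected B


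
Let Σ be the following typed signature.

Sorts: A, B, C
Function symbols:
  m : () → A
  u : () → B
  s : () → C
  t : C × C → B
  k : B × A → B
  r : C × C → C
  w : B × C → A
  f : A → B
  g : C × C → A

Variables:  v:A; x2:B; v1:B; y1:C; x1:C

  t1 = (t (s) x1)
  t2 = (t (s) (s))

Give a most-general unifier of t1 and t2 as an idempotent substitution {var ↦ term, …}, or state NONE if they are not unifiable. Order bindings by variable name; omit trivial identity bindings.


{x1 ↦ (s)}


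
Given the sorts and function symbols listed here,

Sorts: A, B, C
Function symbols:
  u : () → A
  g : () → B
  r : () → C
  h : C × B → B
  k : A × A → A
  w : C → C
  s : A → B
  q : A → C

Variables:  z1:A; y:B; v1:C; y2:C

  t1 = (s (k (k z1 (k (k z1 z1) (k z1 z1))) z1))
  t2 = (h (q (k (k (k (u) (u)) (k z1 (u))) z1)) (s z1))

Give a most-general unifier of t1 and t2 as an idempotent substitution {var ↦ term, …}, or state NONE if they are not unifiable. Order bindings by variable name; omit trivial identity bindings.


head clash or occurs-check failure — not unifiable

NONE (not unifiable)


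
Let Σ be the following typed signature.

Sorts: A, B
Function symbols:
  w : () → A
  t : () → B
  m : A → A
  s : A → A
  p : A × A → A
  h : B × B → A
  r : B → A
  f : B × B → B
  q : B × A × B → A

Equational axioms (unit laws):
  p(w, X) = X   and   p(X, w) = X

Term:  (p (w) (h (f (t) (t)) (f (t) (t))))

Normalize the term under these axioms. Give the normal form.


normal form = (h (f (t) (t)) (f (t) (t)))

1. (p (w) (h (f (t) (t)) (f (t) (t))))  →  (h (f (t) (t)) (f (t) (t)))


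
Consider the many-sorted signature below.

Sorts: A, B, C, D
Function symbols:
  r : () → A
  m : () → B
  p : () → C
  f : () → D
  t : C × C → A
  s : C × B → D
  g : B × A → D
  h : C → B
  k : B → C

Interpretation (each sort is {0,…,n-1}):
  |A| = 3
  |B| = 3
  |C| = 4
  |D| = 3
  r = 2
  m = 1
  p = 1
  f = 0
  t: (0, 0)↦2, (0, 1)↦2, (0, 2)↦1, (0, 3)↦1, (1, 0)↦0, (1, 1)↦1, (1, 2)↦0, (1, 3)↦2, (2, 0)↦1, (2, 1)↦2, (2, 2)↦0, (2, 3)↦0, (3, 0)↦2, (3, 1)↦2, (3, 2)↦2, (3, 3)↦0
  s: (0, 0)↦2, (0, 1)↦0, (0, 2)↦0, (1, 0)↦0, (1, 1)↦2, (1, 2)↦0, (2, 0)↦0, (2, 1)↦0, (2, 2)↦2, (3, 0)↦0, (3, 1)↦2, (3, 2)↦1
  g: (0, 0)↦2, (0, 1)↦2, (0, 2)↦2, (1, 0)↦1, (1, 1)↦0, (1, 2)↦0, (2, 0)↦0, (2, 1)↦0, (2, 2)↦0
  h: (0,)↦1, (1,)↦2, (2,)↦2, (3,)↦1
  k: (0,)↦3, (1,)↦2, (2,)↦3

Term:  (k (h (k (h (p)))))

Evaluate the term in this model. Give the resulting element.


  p = 1
  (h (p)) = h(1,) = 2
  (k (h (p))) = k(2,) = 3
  (h (k (h (p)))) = h(3,) = 1
  (k (h (k (h (p))))) = k(1,) = 2

value = 2


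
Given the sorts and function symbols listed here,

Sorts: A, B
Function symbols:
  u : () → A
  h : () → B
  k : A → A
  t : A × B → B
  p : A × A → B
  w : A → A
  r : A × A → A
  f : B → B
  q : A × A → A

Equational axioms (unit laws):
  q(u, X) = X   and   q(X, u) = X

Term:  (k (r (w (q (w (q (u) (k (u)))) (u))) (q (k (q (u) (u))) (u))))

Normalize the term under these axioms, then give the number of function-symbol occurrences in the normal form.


1. (k (r (w (q (w (q (u) (k (u)))) (u))) (q (k (q (u) (u))) (u))))  →  (k (r (w (w (q (u) (k (u))))) (q (k (q (u) (u))) (u))))
2. (k (r (w (w (q (u) (k (u))))) (q (k (q (u) (u))) (u))))  →  (k (r (w (w (k (u)))) (q (k (q (u) (u))) (u))))
3. (k (r (w (w (k (u)))) (q (k (q (u) (u))) (u))))  →  (k (r (w (w (k (u)))) (k (q (u) (u)))))
4. (k (r (w (w (k (u)))) (k (q (u) (u)))))  →  (k (r (w (w (k (u)))) (k (u))))
normal form: (k (r (w (w (k (u)))) (k (u))))

size = 8


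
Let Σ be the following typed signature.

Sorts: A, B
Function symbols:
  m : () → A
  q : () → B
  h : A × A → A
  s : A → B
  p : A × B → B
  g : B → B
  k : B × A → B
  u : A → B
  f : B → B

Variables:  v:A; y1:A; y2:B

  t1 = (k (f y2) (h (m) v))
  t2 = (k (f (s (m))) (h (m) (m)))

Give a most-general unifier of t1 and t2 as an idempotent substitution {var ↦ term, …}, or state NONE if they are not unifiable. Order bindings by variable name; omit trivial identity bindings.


{v ↦ (m), y2 ↦ (s (m))}


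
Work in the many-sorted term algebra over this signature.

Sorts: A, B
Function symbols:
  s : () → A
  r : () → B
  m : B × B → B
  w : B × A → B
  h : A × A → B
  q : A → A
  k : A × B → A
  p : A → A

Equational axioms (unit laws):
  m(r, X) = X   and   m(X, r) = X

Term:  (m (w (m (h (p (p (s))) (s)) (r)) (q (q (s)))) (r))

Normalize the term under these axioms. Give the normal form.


1. (m (w (m (h (p (p (s))) (s)) (r)) (q (q (s)))) (r))  →  (w (m (h (p (p (s))) (s)) (r)) (q (q (s))))
2. (w (m (h (p (p (s))) (s)) (r)) (q (q (s))))  →  (w (h (p (p (s))) (s)) (q (q (s))))

normal form = (w (h (p (p (s))) (s)) (q (q (s))))


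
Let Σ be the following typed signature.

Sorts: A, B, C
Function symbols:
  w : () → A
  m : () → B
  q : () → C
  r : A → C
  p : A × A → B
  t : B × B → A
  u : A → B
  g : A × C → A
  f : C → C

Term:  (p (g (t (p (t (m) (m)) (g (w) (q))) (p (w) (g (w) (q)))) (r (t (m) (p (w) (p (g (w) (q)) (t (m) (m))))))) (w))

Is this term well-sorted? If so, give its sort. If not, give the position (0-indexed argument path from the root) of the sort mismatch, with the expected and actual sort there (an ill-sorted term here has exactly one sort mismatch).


ill-sorted at position [0, 1, 0, 1, 1]: expected A, got B

          (m) : B
          (m) : B
        (t (m) (m)) : A
          (w) : A
          (q) : C
        (g (w) (q)) : A
      (p (t (m) (m)) (g (w) (q))) : B
        (w) : A
          (w) : A
          (q) : C
        (g (w) (q)) : A
      (p (w) (g (w) (q))) : B
    (t (p (t (m) (m)) (g (w) (q))) (p (w) (g (w) (q)))) : A
        (m) : B
          (w) : A
              (w) : A
              (q) : C
            (g (w) (q)) : A
              (m) : B
              (m) : B
            (t (m) (m)) : A
          (p (g (w) (q)) (t (m) (m))) : B
        (p (w) (p (g (w) (q)) (t (m) (m)))) : ✗ arg 1 at [0, 1, 0, 1, 1] has sort B, expected A
  (w) : A


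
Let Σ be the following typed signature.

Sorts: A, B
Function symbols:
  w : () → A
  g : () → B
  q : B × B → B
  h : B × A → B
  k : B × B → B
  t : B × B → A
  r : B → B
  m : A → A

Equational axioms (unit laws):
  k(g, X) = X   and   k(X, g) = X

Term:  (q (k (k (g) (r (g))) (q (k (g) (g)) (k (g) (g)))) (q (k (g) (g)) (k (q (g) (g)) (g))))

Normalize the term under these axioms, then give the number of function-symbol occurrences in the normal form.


1. (q (k (k (g) (r (g))) (q (k (g) (g)) (k (g) (g)))) (q (k (g) (g)) (k (q (g) (g)) (g))))  →  (q (k (r (g)) (q (k (g) (g)) (k (g) (g)))) (q (k (g) (g)) (k (q (g) (g)) (g))))
2. (q (k (r (g)) (q (k (g) (g)) (k (g) (g)))) (q (k (g) (g)) (k (q (g) (g)) (g))))  →  (q (k (r (g)) (q (g) (k (g) (g)))) (q (k (g) (g)) (k (q (g) (g)) (g))))
3. (q (k (r (g)) (q (g) (k (g) (g)))) (q (k (g) (g)) (k (q (g) (g)) (g))))  →  (q (k (r (g)) (q (g) (g))) (q (k (g) (g)) (k (q (g) (g)) (g))))
4. (q (k (r (g)) (q (g) (g))) (q (k (g) (g)) (k (q (g) (g)) (g))))  →  (q (k (r (g)) (q (g) (g))) (q (g) (k (q (g) (g)) (g))))
5. (q (k (r (g)) (q (g) (g))) (q (g) (k (q (g) (g)) (g))))  →  (q (k (r (g)) (q (g) (g))) (q (g) (q (g) (g))))
normal form: (q (k (r (g)) (q (g) (g))) (q (g) (q (g) (g))))

size = 12


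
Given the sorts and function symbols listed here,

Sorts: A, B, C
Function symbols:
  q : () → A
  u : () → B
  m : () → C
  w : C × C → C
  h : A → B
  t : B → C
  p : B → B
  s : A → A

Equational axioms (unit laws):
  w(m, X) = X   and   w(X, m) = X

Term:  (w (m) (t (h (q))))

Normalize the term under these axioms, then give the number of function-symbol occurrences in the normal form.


1. (w (m) (t (h (q))))  →  (t (h (q)))
normal form: (t (h (q)))

size = 3


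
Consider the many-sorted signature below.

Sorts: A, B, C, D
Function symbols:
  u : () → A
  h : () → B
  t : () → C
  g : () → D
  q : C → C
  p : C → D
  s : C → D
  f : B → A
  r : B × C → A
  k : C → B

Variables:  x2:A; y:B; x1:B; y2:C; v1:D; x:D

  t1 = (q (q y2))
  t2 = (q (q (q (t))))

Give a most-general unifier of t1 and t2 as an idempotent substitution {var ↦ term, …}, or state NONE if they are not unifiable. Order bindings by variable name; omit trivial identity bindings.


{y2 ↦ (q (t))}


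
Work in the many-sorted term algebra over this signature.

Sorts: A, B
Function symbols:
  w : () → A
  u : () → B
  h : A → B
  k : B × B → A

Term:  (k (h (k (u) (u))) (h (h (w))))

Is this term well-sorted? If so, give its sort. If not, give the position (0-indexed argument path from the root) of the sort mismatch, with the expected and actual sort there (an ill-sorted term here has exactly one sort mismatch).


      (u) : B
      (u) : B
    (k (u) (u)) : A
  (h (k (u) (u))) : B
      (w) : A
    (h (w)) : B
  (h (h (w))) : ✗ arg 0 at [1, 0] has sort B, expected A

ill-sorted at position [1, 0]: expected A, got B


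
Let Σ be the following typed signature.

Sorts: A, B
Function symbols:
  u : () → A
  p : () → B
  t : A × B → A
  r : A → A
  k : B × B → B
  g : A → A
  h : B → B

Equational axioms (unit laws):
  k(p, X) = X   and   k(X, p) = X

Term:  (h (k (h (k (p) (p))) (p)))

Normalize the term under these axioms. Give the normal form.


1. (h (k (h (k (p) (p))) (p)))  →  (h (h (k (p) (p))))
2. (h (h (k (p) (p))))  →  (h (h (p)))

normal form = (h (h (p)))


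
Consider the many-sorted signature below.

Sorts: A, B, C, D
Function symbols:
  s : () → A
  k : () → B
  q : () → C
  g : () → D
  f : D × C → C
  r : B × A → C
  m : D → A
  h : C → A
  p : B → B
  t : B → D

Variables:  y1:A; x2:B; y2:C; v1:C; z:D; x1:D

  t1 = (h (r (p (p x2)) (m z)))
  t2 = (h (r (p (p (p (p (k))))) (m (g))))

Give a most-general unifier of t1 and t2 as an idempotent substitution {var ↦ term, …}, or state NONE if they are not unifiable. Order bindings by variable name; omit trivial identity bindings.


{x2 ↦ (p (p (k))), z ↦ (g)}


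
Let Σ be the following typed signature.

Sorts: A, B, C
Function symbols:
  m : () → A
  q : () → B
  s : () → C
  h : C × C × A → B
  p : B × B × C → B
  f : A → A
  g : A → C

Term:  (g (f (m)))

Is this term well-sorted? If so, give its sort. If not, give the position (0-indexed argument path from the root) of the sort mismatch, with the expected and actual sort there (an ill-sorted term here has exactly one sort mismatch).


    (m) : A
  (f (m)) : A
(g (f (m))) : C

well-sorted; sort = C
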